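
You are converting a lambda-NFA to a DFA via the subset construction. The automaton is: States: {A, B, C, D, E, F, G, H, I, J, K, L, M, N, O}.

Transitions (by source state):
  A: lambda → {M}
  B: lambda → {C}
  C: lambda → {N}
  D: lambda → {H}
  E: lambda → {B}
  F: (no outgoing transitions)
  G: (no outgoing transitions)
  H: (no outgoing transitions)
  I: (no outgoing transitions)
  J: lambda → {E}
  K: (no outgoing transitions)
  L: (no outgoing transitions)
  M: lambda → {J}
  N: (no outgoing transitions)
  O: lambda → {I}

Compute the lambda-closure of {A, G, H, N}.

{A, B, C, E, G, H, J, M, N}

Start with {A, G, H, N}.
From A via lambda: add M.
From M via lambda: add J.
From J via lambda: add E.
From E via lambda: add B.
From B via lambda: add C.
No new states can be added; the closed set is {A, B, C, E, G, H, J, M, N}.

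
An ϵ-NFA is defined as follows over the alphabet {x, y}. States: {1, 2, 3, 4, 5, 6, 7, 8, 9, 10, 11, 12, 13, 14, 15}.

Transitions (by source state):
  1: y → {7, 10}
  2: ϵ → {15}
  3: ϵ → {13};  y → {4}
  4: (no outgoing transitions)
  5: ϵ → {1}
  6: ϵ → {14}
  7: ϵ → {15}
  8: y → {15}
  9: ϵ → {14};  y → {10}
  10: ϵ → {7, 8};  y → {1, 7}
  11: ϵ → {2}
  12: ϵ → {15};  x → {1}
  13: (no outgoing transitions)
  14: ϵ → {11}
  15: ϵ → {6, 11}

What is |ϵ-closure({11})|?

5

Start with {11}.
From 11 via ϵ: add 2.
From 2 via ϵ: add 15.
From 15 via ϵ: add 6.
From 6 via ϵ: add 14.
ϵ-closure = {2, 6, 11, 14, 15}, which has 5 states.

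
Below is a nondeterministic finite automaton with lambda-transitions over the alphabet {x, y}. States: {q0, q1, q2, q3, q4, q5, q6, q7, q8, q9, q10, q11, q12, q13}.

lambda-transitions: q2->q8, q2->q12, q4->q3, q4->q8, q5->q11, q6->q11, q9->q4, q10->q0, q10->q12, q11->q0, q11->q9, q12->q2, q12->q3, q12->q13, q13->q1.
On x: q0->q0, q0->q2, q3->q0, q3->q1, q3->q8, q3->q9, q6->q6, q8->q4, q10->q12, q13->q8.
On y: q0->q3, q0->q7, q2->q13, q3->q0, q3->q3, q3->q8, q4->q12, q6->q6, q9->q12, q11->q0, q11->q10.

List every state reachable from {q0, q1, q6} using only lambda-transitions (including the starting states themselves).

{q0, q1, q3, q4, q6, q8, q9, q11}

Start with {q0, q1, q6}.
From q6 via lambda: add q11.
From q11 via lambda: add q9.
From q9 via lambda: add q4.
From q4 via lambda: add q3, q8.
No new states can be added; the closed set is {q0, q1, q3, q4, q6, q8, q9, q11}.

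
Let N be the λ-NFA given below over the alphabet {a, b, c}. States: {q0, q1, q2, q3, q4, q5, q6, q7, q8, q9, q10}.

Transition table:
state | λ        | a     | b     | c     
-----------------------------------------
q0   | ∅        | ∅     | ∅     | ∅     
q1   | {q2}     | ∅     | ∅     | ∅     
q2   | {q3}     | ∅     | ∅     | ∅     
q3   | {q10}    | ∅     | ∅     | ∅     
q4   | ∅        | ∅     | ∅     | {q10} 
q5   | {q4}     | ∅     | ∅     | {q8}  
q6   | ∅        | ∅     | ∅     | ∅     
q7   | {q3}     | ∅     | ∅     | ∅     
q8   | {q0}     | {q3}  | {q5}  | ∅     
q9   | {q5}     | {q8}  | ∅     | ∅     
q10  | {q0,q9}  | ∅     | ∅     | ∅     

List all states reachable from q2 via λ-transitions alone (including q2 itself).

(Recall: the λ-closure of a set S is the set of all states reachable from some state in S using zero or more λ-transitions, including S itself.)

{q0, q2, q3, q4, q5, q9, q10}

Start with {q2}.
From q2 via λ: add q3.
From q3 via λ: add q10.
From q10 via λ: add q0, q9.
From q9 via λ: add q5.
From q5 via λ: add q4.
No new states can be added; the closed set is {q0, q2, q3, q4, q5, q9, q10}.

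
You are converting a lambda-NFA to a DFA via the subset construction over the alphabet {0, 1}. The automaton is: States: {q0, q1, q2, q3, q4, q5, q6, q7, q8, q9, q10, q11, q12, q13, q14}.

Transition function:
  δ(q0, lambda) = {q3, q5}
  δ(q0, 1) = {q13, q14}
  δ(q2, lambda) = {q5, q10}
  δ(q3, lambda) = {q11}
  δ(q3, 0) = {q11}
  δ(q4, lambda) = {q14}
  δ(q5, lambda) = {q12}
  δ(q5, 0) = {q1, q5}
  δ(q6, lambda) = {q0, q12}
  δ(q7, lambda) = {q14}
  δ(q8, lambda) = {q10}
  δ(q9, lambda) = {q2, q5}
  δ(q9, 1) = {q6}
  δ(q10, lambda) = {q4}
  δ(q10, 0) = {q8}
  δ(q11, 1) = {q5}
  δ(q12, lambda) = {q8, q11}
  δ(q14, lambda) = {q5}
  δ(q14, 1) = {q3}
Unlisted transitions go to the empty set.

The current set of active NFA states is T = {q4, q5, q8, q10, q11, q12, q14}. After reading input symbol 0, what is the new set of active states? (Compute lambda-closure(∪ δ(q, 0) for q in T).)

{q1, q4, q5, q8, q10, q11, q12, q14}

q5 on 0 → {q1, q5}.
q10 on 0 → {q8}.
No 0-transition from q4, q8, q11, q12, q14.
Union after reading 0: {q1, q5, q8}.
Now take the lambda-closure:
From q5 via lambda: add q12.
From q8 via lambda: add q10.
From q10 via lambda: add q4.
From q12 via lambda: add q11.
From q4 via lambda: add q14.
No new states can be added; the closed set is {q1, q4, q5, q8, q10, q11, q12, q14}.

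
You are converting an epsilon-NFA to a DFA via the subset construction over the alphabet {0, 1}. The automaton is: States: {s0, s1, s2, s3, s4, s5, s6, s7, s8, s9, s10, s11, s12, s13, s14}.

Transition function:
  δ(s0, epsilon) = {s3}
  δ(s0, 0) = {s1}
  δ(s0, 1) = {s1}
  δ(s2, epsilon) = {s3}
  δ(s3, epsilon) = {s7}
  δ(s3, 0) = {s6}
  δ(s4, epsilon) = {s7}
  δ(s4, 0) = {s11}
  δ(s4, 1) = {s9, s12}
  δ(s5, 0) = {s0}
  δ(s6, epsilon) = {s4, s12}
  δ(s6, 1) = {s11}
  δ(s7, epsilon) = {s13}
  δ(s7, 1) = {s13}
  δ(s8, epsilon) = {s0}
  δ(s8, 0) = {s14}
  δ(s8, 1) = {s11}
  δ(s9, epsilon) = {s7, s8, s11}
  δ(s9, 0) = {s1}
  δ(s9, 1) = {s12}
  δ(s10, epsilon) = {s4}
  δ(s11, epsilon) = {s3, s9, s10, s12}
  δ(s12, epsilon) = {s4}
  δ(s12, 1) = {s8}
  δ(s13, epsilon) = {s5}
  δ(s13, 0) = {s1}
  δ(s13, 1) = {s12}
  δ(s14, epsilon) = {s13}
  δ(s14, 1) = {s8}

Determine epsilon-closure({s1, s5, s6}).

Start with {s1, s5, s6}.
From s6 via epsilon: add s4, s12.
From s4 via epsilon: add s7.
From s7 via epsilon: add s13.
No new states can be added; the closed set is {s1, s4, s5, s6, s7, s12, s13}.

{s1, s4, s5, s6, s7, s12, s13}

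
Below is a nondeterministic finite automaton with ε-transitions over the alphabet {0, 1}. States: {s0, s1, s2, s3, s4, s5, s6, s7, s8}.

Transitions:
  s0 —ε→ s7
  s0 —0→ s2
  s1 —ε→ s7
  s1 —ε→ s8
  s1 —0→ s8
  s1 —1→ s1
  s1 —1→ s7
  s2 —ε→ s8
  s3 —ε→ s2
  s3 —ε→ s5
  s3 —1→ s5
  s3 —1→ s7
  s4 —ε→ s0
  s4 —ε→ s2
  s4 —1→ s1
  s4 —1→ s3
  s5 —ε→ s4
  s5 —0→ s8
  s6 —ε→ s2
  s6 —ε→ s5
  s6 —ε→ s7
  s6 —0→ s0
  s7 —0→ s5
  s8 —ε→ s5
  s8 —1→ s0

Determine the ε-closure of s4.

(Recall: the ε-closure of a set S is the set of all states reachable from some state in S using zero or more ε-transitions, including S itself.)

{s0, s2, s4, s5, s7, s8}

Start with {s4}.
From s4 via ε: add s0, s2.
From s0 via ε: add s7.
From s2 via ε: add s8.
From s8 via ε: add s5.
No new states can be added; the closed set is {s0, s2, s4, s5, s7, s8}.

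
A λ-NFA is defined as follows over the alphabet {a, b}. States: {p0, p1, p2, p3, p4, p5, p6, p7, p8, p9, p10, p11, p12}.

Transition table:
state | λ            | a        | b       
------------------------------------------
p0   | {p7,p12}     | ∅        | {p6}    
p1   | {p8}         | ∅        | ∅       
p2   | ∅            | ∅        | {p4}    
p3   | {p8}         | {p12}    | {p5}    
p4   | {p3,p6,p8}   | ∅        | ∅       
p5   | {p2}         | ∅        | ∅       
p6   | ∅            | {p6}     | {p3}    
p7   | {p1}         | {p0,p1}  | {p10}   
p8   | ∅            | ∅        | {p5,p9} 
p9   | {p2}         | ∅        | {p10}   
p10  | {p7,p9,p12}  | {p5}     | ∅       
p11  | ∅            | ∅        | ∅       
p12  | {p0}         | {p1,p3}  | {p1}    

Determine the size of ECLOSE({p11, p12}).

Start with {p11, p12}.
From p12 via λ: add p0.
From p0 via λ: add p7.
From p7 via λ: add p1.
From p1 via λ: add p8.
λ-closure = {p0, p1, p7, p8, p11, p12}, which has 6 states.

6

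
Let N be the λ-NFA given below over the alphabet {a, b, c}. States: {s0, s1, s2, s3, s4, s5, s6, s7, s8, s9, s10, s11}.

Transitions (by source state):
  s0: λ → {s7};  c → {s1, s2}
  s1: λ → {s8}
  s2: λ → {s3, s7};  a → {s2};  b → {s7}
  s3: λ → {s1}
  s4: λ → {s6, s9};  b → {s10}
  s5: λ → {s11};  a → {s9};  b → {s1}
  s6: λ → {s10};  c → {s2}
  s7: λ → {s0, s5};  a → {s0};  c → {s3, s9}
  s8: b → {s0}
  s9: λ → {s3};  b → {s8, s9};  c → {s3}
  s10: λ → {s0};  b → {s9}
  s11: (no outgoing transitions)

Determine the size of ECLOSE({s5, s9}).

Start with {s5, s9}.
From s5 via λ: add s11.
From s9 via λ: add s3.
From s3 via λ: add s1.
From s1 via λ: add s8.
λ-closure = {s1, s3, s5, s8, s9, s11}, which has 6 states.

6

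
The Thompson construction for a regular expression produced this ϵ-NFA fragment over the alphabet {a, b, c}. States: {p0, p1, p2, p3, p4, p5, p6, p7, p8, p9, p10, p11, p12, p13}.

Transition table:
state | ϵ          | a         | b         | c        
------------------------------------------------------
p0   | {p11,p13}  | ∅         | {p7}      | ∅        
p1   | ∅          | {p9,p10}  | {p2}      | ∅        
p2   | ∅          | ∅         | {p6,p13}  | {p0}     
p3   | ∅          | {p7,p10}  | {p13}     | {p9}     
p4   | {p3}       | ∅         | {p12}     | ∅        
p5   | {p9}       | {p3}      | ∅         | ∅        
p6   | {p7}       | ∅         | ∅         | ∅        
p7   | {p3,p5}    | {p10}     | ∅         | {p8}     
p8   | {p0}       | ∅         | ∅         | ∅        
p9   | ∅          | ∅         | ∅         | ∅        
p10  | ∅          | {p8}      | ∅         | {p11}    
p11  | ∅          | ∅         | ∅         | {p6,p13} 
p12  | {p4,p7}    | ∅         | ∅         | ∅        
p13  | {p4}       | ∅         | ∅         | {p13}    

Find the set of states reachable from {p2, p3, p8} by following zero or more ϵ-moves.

{p0, p2, p3, p4, p8, p11, p13}

Start with {p2, p3, p8}.
From p8 via ϵ: add p0.
From p0 via ϵ: add p11, p13.
From p13 via ϵ: add p4.
No new states can be added; the closed set is {p0, p2, p3, p4, p8, p11, p13}.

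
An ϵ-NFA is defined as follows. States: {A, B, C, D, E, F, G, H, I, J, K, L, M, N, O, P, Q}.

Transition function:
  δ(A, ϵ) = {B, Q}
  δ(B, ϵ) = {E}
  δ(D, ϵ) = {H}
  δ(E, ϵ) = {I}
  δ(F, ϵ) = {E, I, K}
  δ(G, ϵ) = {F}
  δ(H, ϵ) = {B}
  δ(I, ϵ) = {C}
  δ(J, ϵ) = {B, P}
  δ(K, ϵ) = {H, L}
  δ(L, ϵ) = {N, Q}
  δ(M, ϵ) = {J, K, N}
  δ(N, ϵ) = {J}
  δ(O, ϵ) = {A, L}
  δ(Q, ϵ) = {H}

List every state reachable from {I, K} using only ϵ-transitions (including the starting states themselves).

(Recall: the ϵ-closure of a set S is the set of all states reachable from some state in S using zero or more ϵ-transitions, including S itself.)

{B, C, E, H, I, J, K, L, N, P, Q}

Start with {I, K}.
From I via ϵ: add C.
From K via ϵ: add H, L.
From H via ϵ: add B.
From L via ϵ: add N, Q.
From B via ϵ: add E.
From N via ϵ: add J.
From J via ϵ: add P.
No new states can be added; the closed set is {B, C, E, H, I, J, K, L, N, P, Q}.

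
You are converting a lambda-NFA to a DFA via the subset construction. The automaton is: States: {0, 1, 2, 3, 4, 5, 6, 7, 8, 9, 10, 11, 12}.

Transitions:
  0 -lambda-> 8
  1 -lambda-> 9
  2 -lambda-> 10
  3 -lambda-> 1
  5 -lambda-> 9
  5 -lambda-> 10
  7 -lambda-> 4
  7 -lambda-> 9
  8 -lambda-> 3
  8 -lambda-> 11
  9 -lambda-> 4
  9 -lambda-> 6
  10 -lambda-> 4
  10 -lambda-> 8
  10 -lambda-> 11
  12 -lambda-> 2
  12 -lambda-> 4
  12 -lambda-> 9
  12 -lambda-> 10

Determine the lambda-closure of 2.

Start with {2}.
From 2 via lambda: add 10.
From 10 via lambda: add 4, 8, 11.
From 8 via lambda: add 3.
From 3 via lambda: add 1.
From 1 via lambda: add 9.
From 9 via lambda: add 6.
No new states can be added; the closed set is {1, 2, 3, 4, 6, 8, 9, 10, 11}.

{1, 2, 3, 4, 6, 8, 9, 10, 11}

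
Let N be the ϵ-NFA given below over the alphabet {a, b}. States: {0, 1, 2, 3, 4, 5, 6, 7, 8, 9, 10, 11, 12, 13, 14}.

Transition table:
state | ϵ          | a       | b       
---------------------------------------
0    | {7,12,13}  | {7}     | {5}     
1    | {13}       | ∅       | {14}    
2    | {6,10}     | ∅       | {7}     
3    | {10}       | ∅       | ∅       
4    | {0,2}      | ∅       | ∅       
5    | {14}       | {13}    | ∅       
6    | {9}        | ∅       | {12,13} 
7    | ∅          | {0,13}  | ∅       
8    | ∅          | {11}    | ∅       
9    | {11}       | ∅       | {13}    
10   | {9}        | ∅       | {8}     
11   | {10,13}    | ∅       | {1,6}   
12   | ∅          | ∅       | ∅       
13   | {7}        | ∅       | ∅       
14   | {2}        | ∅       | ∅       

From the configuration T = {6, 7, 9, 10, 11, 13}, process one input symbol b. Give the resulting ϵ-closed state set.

{1, 6, 7, 8, 9, 10, 11, 12, 13}

6 on b → {12, 13}.
9 on b → {13}.
10 on b → {8}.
11 on b → {1, 6}.
No b-transition from 7, 13.
Union after reading b: {1, 6, 8, 12, 13}.
Now take the ϵ-closure:
From 6 via ϵ: add 9.
From 13 via ϵ: add 7.
From 9 via ϵ: add 11.
From 11 via ϵ: add 10.
No new states can be added; the closed set is {1, 6, 7, 8, 9, 10, 11, 12, 13}.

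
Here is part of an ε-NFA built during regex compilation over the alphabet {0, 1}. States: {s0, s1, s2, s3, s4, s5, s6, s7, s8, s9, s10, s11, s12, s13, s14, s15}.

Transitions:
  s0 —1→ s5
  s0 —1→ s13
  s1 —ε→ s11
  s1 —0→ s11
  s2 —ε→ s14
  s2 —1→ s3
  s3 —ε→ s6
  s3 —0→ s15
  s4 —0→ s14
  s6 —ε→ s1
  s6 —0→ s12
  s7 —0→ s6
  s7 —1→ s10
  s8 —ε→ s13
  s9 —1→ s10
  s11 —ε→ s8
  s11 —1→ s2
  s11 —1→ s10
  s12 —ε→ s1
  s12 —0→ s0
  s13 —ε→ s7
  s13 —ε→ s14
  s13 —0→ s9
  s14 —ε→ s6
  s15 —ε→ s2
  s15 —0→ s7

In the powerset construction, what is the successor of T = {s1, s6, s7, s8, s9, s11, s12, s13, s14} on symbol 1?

{s1, s2, s6, s7, s8, s10, s11, s13, s14}

s7 on 1 → {s10}.
s9 on 1 → {s10}.
s11 on 1 → {s2, s10}.
No 1-transition from s1, s6, s8, s12, s13, s14.
Union after reading 1: {s2, s10}.
Now take the ε-closure:
From s2 via ε: add s14.
From s14 via ε: add s6.
From s6 via ε: add s1.
From s1 via ε: add s11.
From s11 via ε: add s8.
From s8 via ε: add s13.
From s13 via ε: add s7.
No new states can be added; the closed set is {s1, s2, s6, s7, s8, s10, s11, s13, s14}.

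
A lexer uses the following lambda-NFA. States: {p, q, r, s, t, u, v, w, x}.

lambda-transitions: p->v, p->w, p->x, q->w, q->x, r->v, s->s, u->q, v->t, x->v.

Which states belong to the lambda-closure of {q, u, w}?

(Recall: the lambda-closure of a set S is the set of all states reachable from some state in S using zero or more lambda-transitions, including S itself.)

Start with {q, u, w}.
From q via lambda: add x.
From x via lambda: add v.
From v via lambda: add t.
No new states can be added; the closed set is {q, t, u, v, w, x}.

{q, t, u, v, w, x}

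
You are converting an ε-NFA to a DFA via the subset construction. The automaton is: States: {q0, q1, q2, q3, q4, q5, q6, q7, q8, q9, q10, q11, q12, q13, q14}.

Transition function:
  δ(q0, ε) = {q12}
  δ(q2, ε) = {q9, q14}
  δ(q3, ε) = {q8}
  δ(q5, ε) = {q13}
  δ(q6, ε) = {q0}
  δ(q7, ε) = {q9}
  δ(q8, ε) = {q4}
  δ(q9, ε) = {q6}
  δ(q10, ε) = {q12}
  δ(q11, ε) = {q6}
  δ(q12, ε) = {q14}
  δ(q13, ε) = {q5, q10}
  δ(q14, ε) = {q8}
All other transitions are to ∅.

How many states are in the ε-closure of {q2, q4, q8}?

Start with {q2, q4, q8}.
From q2 via ε: add q9, q14.
From q9 via ε: add q6.
From q6 via ε: add q0.
From q0 via ε: add q12.
ε-closure = {q0, q2, q4, q6, q8, q9, q12, q14}, which has 8 states.

8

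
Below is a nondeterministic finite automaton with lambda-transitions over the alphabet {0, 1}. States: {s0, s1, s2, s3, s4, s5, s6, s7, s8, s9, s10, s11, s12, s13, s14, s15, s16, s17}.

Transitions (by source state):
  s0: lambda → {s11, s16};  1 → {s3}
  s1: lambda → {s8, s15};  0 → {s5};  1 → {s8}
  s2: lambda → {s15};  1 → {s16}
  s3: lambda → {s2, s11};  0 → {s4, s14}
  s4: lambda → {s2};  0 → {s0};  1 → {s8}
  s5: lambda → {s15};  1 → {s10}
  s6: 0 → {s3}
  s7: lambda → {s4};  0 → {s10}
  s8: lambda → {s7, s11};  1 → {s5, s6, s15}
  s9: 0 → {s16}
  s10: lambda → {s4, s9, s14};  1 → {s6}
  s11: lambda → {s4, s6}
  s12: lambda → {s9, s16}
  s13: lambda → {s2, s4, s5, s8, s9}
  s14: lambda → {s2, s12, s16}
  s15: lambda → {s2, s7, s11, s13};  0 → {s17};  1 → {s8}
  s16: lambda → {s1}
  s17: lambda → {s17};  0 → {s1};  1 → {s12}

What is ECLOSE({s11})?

{s2, s4, s5, s6, s7, s8, s9, s11, s13, s15}

Start with {s11}.
From s11 via lambda: add s4, s6.
From s4 via lambda: add s2.
From s2 via lambda: add s15.
From s15 via lambda: add s7, s13.
From s13 via lambda: add s5, s8, s9.
No new states can be added; the closed set is {s2, s4, s5, s6, s7, s8, s9, s11, s13, s15}.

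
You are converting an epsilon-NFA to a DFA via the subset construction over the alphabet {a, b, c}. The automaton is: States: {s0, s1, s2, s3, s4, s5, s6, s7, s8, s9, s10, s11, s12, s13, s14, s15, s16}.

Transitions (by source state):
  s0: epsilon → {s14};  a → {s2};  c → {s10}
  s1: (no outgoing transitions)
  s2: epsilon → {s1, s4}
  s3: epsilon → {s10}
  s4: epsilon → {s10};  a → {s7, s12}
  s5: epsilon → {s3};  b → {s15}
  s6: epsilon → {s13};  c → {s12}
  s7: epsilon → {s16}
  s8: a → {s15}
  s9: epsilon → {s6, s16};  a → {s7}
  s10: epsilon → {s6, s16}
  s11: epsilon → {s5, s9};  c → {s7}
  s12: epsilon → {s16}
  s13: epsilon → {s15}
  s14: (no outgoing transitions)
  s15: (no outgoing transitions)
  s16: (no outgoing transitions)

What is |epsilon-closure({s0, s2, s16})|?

10

Start with {s0, s2, s16}.
From s0 via epsilon: add s14.
From s2 via epsilon: add s1, s4.
From s4 via epsilon: add s10.
From s10 via epsilon: add s6.
From s6 via epsilon: add s13.
From s13 via epsilon: add s15.
epsilon-closure = {s0, s1, s2, s4, s6, s10, s13, s14, s15, s16}, which has 10 states.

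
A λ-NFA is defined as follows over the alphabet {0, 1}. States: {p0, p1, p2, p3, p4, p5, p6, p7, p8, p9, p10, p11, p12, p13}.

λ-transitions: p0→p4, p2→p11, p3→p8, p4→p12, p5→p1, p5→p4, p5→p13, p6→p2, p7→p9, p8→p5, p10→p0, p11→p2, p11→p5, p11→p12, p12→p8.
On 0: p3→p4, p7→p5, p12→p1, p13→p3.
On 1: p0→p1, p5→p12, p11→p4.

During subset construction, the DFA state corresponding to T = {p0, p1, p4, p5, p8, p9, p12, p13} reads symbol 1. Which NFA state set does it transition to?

p0 on 1 → {p1}.
p5 on 1 → {p12}.
No 1-transition from p1, p4, p8, p9, p12, p13.
Union after reading 1: {p1, p12}.
Now take the λ-closure:
From p12 via λ: add p8.
From p8 via λ: add p5.
From p5 via λ: add p4, p13.
No new states can be added; the closed set is {p1, p4, p5, p8, p12, p13}.

{p1, p4, p5, p8, p12, p13}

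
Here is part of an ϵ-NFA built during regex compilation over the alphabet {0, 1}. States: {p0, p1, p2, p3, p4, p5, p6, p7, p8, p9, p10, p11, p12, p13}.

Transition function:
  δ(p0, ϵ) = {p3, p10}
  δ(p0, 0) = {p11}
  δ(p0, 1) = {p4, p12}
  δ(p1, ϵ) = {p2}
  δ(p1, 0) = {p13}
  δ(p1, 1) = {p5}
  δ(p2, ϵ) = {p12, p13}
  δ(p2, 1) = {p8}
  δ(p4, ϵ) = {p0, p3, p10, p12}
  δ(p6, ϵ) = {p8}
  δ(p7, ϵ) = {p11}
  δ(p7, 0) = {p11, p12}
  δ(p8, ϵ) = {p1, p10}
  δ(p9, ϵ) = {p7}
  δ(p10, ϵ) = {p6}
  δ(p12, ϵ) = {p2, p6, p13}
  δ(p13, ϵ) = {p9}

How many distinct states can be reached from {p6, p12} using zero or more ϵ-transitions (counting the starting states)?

Start with {p6, p12}.
From p6 via ϵ: add p8.
From p12 via ϵ: add p2, p13.
From p8 via ϵ: add p1, p10.
From p13 via ϵ: add p9.
From p9 via ϵ: add p7.
From p7 via ϵ: add p11.
ϵ-closure = {p1, p2, p6, p7, p8, p9, p10, p11, p12, p13}, which has 10 states.

10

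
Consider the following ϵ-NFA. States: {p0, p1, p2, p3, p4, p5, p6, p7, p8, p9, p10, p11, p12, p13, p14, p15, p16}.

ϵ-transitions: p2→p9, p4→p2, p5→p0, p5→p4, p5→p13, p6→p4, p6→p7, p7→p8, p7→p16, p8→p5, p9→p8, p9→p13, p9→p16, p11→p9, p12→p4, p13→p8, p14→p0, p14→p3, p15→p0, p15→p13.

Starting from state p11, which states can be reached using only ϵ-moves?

Start with {p11}.
From p11 via ϵ: add p9.
From p9 via ϵ: add p8, p13, p16.
From p8 via ϵ: add p5.
From p5 via ϵ: add p0, p4.
From p4 via ϵ: add p2.
No new states can be added; the closed set is {p0, p2, p4, p5, p8, p9, p11, p13, p16}.

{p0, p2, p4, p5, p8, p9, p11, p13, p16}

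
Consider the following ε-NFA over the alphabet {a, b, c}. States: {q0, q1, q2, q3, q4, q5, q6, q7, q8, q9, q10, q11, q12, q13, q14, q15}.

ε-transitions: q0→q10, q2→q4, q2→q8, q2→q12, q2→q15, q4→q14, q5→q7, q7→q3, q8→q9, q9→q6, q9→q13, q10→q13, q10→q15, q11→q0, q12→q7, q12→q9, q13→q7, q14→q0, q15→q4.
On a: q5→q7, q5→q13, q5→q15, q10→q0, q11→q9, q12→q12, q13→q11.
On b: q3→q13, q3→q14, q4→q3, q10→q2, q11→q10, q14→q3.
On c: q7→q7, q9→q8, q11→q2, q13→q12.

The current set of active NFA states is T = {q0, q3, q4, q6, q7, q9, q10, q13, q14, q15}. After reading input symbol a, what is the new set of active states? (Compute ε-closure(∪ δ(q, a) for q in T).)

{q0, q3, q4, q7, q10, q11, q13, q14, q15}

q10 on a → {q0}.
q13 on a → {q11}.
No a-transition from q0, q3, q4, q6, q7, q9, q14, q15.
Union after reading a: {q0, q11}.
Now take the ε-closure:
From q0 via ε: add q10.
From q10 via ε: add q13, q15.
From q13 via ε: add q7.
From q15 via ε: add q4.
From q4 via ε: add q14.
From q7 via ε: add q3.
No new states can be added; the closed set is {q0, q3, q4, q7, q10, q11, q13, q14, q15}.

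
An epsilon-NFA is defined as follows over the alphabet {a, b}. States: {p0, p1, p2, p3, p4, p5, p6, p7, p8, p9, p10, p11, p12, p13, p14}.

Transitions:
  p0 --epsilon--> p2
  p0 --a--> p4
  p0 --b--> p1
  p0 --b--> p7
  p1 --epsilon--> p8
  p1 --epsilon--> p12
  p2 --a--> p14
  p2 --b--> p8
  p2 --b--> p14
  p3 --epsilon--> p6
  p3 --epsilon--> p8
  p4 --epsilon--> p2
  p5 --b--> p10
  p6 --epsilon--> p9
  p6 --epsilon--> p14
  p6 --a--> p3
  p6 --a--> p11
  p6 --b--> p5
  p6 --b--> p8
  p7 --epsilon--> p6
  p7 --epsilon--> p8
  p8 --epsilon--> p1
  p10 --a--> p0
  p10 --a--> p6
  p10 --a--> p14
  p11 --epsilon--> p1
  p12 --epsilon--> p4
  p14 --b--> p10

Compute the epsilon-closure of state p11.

Start with {p11}.
From p11 via epsilon: add p1.
From p1 via epsilon: add p8, p12.
From p12 via epsilon: add p4.
From p4 via epsilon: add p2.
No new states can be added; the closed set is {p1, p2, p4, p8, p11, p12}.

{p1, p2, p4, p8, p11, p12}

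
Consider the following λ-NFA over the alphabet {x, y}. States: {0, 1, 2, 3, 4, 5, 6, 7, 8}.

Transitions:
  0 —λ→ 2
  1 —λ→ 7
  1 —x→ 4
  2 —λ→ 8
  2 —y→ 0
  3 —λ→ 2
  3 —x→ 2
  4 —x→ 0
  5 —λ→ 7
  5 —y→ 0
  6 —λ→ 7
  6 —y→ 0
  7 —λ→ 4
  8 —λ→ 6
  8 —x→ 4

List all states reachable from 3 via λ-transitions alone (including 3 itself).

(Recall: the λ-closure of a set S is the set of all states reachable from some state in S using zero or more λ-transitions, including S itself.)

{2, 3, 4, 6, 7, 8}

Start with {3}.
From 3 via λ: add 2.
From 2 via λ: add 8.
From 8 via λ: add 6.
From 6 via λ: add 7.
From 7 via λ: add 4.
No new states can be added; the closed set is {2, 3, 4, 6, 7, 8}.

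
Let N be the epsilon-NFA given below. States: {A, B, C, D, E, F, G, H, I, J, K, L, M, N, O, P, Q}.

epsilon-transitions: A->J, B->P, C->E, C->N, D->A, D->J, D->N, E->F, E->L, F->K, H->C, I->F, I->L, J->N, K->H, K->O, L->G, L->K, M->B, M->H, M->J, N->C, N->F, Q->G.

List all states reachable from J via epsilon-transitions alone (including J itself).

{C, E, F, G, H, J, K, L, N, O}

Start with {J}.
From J via epsilon: add N.
From N via epsilon: add C, F.
From C via epsilon: add E.
From F via epsilon: add K.
From E via epsilon: add L.
From K via epsilon: add H, O.
From L via epsilon: add G.
No new states can be added; the closed set is {C, E, F, G, H, J, K, L, N, O}.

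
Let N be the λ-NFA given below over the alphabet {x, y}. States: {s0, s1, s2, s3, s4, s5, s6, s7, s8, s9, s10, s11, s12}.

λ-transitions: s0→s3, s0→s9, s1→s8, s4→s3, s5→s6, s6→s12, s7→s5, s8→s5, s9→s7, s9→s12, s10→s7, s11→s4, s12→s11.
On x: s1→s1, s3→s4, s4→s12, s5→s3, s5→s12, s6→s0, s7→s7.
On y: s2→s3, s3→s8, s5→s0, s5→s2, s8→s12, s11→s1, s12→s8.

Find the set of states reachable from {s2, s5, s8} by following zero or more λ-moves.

Start with {s2, s5, s8}.
From s5 via λ: add s6.
From s6 via λ: add s12.
From s12 via λ: add s11.
From s11 via λ: add s4.
From s4 via λ: add s3.
No new states can be added; the closed set is {s2, s3, s4, s5, s6, s8, s11, s12}.

{s2, s3, s4, s5, s6, s8, s11, s12}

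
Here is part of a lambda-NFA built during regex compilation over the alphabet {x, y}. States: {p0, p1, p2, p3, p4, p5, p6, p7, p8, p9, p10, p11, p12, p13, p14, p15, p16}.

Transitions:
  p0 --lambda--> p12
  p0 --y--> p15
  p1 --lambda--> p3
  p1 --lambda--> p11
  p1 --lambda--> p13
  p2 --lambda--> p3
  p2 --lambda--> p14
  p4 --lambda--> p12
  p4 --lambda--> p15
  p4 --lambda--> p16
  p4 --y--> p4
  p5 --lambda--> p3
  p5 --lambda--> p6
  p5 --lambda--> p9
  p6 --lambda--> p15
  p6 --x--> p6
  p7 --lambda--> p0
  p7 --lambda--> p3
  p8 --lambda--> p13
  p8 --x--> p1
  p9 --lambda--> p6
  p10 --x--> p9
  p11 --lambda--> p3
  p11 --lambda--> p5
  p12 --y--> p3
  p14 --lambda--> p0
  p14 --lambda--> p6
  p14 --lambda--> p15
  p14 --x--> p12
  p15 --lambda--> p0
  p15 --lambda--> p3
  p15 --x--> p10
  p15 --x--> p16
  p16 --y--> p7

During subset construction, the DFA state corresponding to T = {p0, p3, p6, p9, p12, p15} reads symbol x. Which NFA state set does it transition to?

p6 on x → {p6}.
p15 on x → {p10, p16}.
No x-transition from p0, p3, p9, p12.
Union after reading x: {p6, p10, p16}.
Now take the lambda-closure:
From p6 via lambda: add p15.
From p15 via lambda: add p0, p3.
From p0 via lambda: add p12.
No new states can be added; the closed set is {p0, p3, p6, p10, p12, p15, p16}.

{p0, p3, p6, p10, p12, p15, p16}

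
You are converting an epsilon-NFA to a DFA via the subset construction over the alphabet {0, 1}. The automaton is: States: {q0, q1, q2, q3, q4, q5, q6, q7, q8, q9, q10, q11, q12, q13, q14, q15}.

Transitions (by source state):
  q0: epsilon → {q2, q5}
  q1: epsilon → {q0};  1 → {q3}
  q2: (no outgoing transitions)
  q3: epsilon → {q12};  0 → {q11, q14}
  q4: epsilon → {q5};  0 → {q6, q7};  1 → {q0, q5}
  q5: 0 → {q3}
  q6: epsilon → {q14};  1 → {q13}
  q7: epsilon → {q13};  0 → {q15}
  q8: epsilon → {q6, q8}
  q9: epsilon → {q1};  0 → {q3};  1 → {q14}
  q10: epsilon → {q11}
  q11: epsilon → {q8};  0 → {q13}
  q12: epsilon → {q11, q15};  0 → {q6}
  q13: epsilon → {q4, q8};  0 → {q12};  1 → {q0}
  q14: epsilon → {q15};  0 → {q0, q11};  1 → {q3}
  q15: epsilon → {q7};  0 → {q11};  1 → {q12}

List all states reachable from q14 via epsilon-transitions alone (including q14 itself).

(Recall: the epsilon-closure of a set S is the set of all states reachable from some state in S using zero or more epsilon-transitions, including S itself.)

{q4, q5, q6, q7, q8, q13, q14, q15}

Start with {q14}.
From q14 via epsilon: add q15.
From q15 via epsilon: add q7.
From q7 via epsilon: add q13.
From q13 via epsilon: add q4, q8.
From q4 via epsilon: add q5.
From q8 via epsilon: add q6.
No new states can be added; the closed set is {q4, q5, q6, q7, q8, q13, q14, q15}.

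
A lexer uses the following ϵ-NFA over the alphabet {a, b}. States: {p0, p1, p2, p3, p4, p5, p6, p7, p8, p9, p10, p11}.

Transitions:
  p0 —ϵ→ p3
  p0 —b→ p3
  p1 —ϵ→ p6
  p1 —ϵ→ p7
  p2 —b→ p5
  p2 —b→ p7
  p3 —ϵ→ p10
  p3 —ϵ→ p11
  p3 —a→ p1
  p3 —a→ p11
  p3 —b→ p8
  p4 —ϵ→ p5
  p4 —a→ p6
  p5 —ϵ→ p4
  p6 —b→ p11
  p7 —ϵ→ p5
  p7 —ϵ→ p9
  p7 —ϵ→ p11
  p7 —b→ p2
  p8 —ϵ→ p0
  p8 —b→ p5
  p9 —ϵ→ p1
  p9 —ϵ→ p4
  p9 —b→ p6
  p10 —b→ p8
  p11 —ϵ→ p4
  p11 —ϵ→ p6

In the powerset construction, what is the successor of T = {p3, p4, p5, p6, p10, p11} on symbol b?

{p0, p3, p4, p5, p6, p8, p10, p11}

p3 on b → {p8}.
p6 on b → {p11}.
p10 on b → {p8}.
No b-transition from p4, p5, p11.
Union after reading b: {p8, p11}.
Now take the ϵ-closure:
From p8 via ϵ: add p0.
From p11 via ϵ: add p4, p6.
From p0 via ϵ: add p3.
From p4 via ϵ: add p5.
From p3 via ϵ: add p10.
No new states can be added; the closed set is {p0, p3, p4, p5, p6, p8, p10, p11}.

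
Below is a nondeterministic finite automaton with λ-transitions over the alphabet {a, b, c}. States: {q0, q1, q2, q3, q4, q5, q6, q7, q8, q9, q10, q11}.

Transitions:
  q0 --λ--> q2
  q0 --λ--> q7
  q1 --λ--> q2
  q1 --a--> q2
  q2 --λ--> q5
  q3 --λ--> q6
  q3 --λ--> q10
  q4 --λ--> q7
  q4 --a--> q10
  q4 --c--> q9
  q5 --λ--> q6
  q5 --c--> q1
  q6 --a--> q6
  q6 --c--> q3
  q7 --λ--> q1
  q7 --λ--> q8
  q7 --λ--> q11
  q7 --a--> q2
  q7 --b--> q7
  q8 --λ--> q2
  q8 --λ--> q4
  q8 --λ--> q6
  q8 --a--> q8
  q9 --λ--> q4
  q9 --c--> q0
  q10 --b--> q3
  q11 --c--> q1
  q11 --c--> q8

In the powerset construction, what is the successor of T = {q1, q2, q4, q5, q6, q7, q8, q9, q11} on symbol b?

{q1, q2, q4, q5, q6, q7, q8, q11}

q7 on b → {q7}.
No b-transition from q1, q2, q4, q5, q6, q8, q9, q11.
Union after reading b: {q7}.
Now take the λ-closure:
From q7 via λ: add q1, q8, q11.
From q1 via λ: add q2.
From q8 via λ: add q4, q6.
From q2 via λ: add q5.
No new states can be added; the closed set is {q1, q2, q4, q5, q6, q7, q8, q11}.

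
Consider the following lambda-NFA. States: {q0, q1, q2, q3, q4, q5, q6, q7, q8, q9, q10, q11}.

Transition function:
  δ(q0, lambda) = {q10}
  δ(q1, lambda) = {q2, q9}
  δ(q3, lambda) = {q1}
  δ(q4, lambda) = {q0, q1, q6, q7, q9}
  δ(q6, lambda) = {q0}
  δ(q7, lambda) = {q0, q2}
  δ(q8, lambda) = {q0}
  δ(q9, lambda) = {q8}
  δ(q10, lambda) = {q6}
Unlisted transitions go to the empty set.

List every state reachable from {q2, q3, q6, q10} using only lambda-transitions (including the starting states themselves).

Start with {q2, q3, q6, q10}.
From q3 via lambda: add q1.
From q6 via lambda: add q0.
From q1 via lambda: add q9.
From q9 via lambda: add q8.
No new states can be added; the closed set is {q0, q1, q2, q3, q6, q8, q9, q10}.

{q0, q1, q2, q3, q6, q8, q9, q10}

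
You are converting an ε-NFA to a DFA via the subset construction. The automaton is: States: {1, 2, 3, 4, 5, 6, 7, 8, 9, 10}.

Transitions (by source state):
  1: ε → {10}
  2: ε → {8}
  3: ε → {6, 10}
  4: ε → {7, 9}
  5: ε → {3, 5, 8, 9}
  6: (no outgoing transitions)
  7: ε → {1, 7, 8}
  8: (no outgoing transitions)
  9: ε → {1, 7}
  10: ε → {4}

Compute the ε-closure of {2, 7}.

Start with {2, 7}.
From 2 via ε: add 8.
From 7 via ε: add 1.
From 1 via ε: add 10.
From 10 via ε: add 4.
From 4 via ε: add 9.
No new states can be added; the closed set is {1, 2, 4, 7, 8, 9, 10}.

{1, 2, 4, 7, 8, 9, 10}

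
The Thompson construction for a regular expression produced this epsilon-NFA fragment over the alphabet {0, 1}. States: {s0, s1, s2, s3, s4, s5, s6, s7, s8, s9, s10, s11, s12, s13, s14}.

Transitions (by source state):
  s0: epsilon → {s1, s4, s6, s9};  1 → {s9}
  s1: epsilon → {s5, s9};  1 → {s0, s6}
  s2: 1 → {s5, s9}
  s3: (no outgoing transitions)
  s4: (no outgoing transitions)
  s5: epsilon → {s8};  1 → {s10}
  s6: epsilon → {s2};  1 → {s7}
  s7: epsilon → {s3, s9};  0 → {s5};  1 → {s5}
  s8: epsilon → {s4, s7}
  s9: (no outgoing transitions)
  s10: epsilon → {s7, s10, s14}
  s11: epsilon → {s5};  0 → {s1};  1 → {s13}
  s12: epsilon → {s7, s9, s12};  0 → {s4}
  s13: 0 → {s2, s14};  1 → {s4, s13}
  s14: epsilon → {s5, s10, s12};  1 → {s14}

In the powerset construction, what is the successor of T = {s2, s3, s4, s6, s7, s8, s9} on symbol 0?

s7 on 0 → {s5}.
No 0-transition from s2, s3, s4, s6, s8, s9.
Union after reading 0: {s5}.
Now take the epsilon-closure:
From s5 via epsilon: add s8.
From s8 via epsilon: add s4, s7.
From s7 via epsilon: add s3, s9.
No new states can be added; the closed set is {s3, s4, s5, s7, s8, s9}.

{s3, s4, s5, s7, s8, s9}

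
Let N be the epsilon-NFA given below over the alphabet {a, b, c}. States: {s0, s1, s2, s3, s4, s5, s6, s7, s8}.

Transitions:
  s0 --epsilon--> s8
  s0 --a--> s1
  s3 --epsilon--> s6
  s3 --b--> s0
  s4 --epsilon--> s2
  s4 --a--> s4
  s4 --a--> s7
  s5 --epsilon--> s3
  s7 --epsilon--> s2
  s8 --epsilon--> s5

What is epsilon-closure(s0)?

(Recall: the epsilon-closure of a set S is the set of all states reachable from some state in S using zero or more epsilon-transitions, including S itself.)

{s0, s3, s5, s6, s8}

Start with {s0}.
From s0 via epsilon: add s8.
From s8 via epsilon: add s5.
From s5 via epsilon: add s3.
From s3 via epsilon: add s6.
No new states can be added; the closed set is {s0, s3, s5, s6, s8}.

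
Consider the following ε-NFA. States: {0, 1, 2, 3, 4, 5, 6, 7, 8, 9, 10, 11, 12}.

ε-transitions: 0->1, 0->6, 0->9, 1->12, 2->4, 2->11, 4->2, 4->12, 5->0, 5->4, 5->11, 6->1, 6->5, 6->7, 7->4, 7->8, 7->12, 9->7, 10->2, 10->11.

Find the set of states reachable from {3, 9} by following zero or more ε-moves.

Start with {3, 9}.
From 9 via ε: add 7.
From 7 via ε: add 4, 8, 12.
From 4 via ε: add 2.
From 2 via ε: add 11.
No new states can be added; the closed set is {2, 3, 4, 7, 8, 9, 11, 12}.

{2, 3, 4, 7, 8, 9, 11, 12}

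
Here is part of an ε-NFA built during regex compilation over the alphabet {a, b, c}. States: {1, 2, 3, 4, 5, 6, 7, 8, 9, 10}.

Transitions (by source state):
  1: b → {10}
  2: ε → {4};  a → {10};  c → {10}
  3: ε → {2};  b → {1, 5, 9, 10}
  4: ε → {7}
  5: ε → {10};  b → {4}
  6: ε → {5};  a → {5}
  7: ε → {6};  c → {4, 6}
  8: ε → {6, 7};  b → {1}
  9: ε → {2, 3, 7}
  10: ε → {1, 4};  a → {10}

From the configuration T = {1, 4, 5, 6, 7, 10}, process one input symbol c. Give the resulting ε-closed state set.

7 on c → {4, 6}.
No c-transition from 1, 4, 5, 6, 10.
Union after reading c: {4, 6}.
Now take the ε-closure:
From 4 via ε: add 7.
From 6 via ε: add 5.
From 5 via ε: add 10.
From 10 via ε: add 1.
No new states can be added; the closed set is {1, 4, 5, 6, 7, 10}.

{1, 4, 5, 6, 7, 10}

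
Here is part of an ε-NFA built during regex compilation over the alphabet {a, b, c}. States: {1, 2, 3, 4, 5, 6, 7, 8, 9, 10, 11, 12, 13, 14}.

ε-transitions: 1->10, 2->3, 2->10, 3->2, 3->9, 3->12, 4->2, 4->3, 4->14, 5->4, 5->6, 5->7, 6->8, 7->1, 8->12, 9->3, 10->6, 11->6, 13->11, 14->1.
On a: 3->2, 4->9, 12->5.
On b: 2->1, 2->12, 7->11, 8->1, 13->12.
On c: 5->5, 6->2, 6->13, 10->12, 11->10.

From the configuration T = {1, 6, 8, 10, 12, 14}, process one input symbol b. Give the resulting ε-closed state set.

{1, 6, 8, 10, 12}

8 on b → {1}.
No b-transition from 1, 6, 10, 12, 14.
Union after reading b: {1}.
Now take the ε-closure:
From 1 via ε: add 10.
From 10 via ε: add 6.
From 6 via ε: add 8.
From 8 via ε: add 12.
No new states can be added; the closed set is {1, 6, 8, 10, 12}.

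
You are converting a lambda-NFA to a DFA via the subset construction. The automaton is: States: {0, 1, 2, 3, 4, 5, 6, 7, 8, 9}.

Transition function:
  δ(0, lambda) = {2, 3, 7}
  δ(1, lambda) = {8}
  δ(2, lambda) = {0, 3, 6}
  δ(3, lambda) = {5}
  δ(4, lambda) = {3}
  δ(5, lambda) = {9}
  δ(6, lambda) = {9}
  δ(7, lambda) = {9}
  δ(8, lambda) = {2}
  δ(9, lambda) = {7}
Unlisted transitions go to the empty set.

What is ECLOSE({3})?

{3, 5, 7, 9}

Start with {3}.
From 3 via lambda: add 5.
From 5 via lambda: add 9.
From 9 via lambda: add 7.
No new states can be added; the closed set is {3, 5, 7, 9}.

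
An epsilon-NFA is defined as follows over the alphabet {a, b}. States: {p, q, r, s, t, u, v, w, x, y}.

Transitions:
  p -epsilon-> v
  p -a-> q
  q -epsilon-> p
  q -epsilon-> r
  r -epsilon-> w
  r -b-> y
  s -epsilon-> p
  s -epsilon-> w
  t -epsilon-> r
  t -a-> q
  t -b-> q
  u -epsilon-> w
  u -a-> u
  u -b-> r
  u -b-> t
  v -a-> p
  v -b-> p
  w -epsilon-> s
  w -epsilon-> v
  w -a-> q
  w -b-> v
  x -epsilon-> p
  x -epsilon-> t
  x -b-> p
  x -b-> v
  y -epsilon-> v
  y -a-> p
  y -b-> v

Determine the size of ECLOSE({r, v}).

Start with {r, v}.
From r via epsilon: add w.
From w via epsilon: add s.
From s via epsilon: add p.
epsilon-closure = {p, r, s, v, w}, which has 5 states.

5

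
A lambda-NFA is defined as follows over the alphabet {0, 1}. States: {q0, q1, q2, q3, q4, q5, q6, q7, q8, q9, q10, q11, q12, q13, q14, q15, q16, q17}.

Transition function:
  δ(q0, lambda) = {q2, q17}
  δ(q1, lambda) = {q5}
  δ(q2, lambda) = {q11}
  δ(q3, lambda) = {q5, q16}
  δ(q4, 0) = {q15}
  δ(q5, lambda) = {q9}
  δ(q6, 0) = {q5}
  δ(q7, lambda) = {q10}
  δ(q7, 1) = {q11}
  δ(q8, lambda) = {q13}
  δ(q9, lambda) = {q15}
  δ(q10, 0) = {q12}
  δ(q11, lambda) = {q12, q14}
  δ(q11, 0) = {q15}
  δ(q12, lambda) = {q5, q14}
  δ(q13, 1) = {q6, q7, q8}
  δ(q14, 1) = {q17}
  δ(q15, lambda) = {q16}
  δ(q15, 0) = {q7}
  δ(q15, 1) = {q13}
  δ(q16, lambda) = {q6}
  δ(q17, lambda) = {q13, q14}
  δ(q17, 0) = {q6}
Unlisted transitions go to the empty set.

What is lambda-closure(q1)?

{q1, q5, q6, q9, q15, q16}

Start with {q1}.
From q1 via lambda: add q5.
From q5 via lambda: add q9.
From q9 via lambda: add q15.
From q15 via lambda: add q16.
From q16 via lambda: add q6.
No new states can be added; the closed set is {q1, q5, q6, q9, q15, q16}.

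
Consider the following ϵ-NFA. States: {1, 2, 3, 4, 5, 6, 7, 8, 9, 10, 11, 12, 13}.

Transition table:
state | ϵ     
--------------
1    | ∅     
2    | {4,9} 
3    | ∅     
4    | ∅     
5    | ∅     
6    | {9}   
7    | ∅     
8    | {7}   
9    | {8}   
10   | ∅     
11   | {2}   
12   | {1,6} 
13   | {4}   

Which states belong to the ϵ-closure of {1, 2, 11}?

{1, 2, 4, 7, 8, 9, 11}

Start with {1, 2, 11}.
From 2 via ϵ: add 4, 9.
From 9 via ϵ: add 8.
From 8 via ϵ: add 7.
No new states can be added; the closed set is {1, 2, 4, 7, 8, 9, 11}.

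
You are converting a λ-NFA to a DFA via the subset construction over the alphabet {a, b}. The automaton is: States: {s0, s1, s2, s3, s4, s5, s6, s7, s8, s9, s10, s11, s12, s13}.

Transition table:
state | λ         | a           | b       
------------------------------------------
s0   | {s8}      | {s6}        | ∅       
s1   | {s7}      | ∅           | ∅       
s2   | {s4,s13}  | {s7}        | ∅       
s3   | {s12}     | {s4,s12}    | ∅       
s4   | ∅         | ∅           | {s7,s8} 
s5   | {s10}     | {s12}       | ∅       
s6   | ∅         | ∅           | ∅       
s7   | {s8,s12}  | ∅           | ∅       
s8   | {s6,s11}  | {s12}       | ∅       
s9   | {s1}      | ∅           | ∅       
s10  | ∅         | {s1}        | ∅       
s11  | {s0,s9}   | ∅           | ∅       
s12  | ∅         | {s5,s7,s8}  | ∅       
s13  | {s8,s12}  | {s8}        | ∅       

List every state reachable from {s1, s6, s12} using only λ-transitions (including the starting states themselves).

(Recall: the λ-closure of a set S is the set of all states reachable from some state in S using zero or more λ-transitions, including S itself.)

{s0, s1, s6, s7, s8, s9, s11, s12}

Start with {s1, s6, s12}.
From s1 via λ: add s7.
From s7 via λ: add s8.
From s8 via λ: add s11.
From s11 via λ: add s0, s9.
No new states can be added; the closed set is {s0, s1, s6, s7, s8, s9, s11, s12}.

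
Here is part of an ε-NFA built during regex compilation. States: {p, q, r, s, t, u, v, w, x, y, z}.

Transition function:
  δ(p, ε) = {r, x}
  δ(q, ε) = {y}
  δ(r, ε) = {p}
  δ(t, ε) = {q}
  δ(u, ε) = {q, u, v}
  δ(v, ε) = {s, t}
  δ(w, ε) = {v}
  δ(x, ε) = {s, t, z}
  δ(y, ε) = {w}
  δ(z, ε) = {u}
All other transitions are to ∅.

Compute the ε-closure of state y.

{q, s, t, v, w, y}

Start with {y}.
From y via ε: add w.
From w via ε: add v.
From v via ε: add s, t.
From t via ε: add q.
No new states can be added; the closed set is {q, s, t, v, w, y}.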